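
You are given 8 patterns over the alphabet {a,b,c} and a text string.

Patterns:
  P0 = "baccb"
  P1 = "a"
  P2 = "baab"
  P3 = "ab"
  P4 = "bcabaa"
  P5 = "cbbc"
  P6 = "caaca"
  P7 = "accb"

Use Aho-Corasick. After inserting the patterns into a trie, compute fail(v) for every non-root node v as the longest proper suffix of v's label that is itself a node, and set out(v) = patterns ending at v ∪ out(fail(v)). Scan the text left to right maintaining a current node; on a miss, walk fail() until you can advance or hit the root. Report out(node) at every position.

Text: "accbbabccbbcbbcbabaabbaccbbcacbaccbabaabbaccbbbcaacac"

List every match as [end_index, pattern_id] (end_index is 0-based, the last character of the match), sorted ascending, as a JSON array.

Build automaton:
Trie (insert patterns):
  0='ε' goto a→6 b→1 c→15
  1='b' goto a→2 c→10
  2='ba' goto a→7 c→3
  3='bac' goto c→4
  4='bacc' goto b→5
  5='baccb' goto ·  [P0 ends]
  6='a' goto b→9 c→23  [P1 ends]
  7='baa' goto b→8
  8='baab' goto ·  [P2 ends]
  9='ab' goto ·  [P3 ends]
  10='bc' goto a→11
  11='bca' goto b→12
  12='bcab' goto a→13
  13='bcaba' goto a→14
  14='bcabaa' goto ·  [P4 ends]
  15='c' goto a→19 b→16
  16='cb' goto b→17
  17='cbb' goto c→18
  18='cbbc' goto ·  [P5 ends]
  19='ca' goto a→20
  20='caa' goto c→21
  21='caac' goto a→22
  22='caaca' goto ·  [P6 ends]
  23='ac' goto c→24
  24='acc' goto b→25
  25='accb' goto ·  [P7 ends]

Failure links (BFS by depth):
  n1('b'): parent n0 fail=0; on 'b' 0 → fail=0;  out ∅∪∅=∅
  n6('a'): parent n0 fail=0; on 'a' 0 → fail=0;  out {1}∪∅={1}
  n15('c'): parent n0 fail=0; on 'c' 0 → fail=0;  out ∅∪∅=∅
  n2('ba'): parent n1 fail=0; on 'a' 0 → fail=6;  out ∅∪{1}={1}
  n9('ab'): parent n6 fail=0; on 'b' 0 → fail=1;  out {3}∪∅={3}
  n10('bc'): parent n1 fail=0; on 'c' 0 → fail=15;  out ∅∪∅=∅
  n16('cb'): parent n15 fail=0; on 'b' 0 → fail=1;  out ∅∪∅=∅
  n19('ca'): parent n15 fail=0; on 'a' 0 → fail=6;  out ∅∪{1}={1}
  n23('ac'): parent n6 fail=0; on 'c' 0 → fail=15;  out ∅∪∅=∅
  n3('bac'): parent n2 fail=6; on 'c' 6 → fail=23;  out ∅∪∅=∅
  n7('baa'): parent n2 fail=6; on 'a' 6→0 → fail=6;  out ∅∪{1}={1}
  n11('bca'): parent n10 fail=15; on 'a' 15 → fail=19;  out ∅∪{1}={1}
  n17('cbb'): parent n16 fail=1; on 'b' 1→0 → fail=1;  out ∅∪∅=∅
  n20('caa'): parent n19 fail=6; on 'a' 6→0 → fail=6;  out ∅∪{1}={1}
  n24('acc'): parent n23 fail=15; on 'c' 15→0 → fail=15;  out ∅∪∅=∅
  n4('bacc'): parent n3 fail=23; on 'c' 23 → fail=24;  out ∅∪∅=∅
  n8('baab'): parent n7 fail=6; on 'b' 6 → fail=9;  out {2}∪{3}={2,3}
  n12('bcab'): parent n11 fail=19; on 'b' 19→6 → fail=9;  out ∅∪{3}={3}
  n18('cbbc'): parent n17 fail=1; on 'c' 1 → fail=10;  out {5}∪∅={5}
  n21('caac'): parent n20 fail=6; on 'c' 6 → fail=23;  out ∅∪∅=∅
  n25('accb'): parent n24 fail=15; on 'b' 15 → fail=16;  out {7}∪∅={7}
  n5('baccb'): parent n4 fail=24; on 'b' 24 → fail=25;  out {0}∪{7}={0,7}
  n13('bcaba'): parent n12 fail=9; on 'a' 9→1 → fail=2;  out ∅∪{1}={1}
  n22('caaca'): parent n21 fail=23; on 'a' 23→15 → fail=19;  out {6}∪{1}={1,6}
  n14('bcabaa'): parent n13 fail=2; on 'a' 2 → fail=7;  out {4}∪{1}={1,4}

Text stream:
i=0 'a': node 0→6  emit P1@[0:0]
i=1 'c': node 6→23
i=2 'c': node 23→24
i=3 'b': node 24→25  emit P7@[0:3]
i=4 'b': node 25→17 (via fail)
i=5 'a': node 17→2 (via fail)  emit P1@[5:5]
i=6 'b': node 2→9 (via fail)  emit P3@[5:6]
i=7 'c': node 9→10 (via fail)
i=8 'c': node 10→15 (via fail)
i=9 'b': node 15→16
i=10 'b': node 16→17
i=11 'c': node 17→18  emit P5@[8:11]
i=12 'b': node 18→16 (via fail)
i=13 'b': node 16→17
i=14 'c': node 17→18  emit P5@[11:14]
i=15 'b': node 18→16 (via fail)
i=16 'a': node 16→2 (via fail)  emit P1@[16:16]
i=17 'b': node 2→9 (via fail)  emit P3@[16:17]
i=18 'a': node 9→2 (via fail)  emit P1@[18:18]
i=19 'a': node 2→7  emit P1@[19:19]
i=20 'b': node 7→8  emit P2@[17:20],P3@[19:20]
i=21 'b': node 8→1 (via fail)
i=22 'a': node 1→2  emit P1@[22:22]
i=23 'c': node 2→3
i=24 'c': node 3→4
i=25 'b': node 4→5  emit P0@[21:25],P7@[22:25]
i=26 'b': node 5→17 (via fail)
i=27 'c': node 17→18  emit P5@[24:27]
i=28 'a': node 18→11 (via fail)  emit P1@[28:28]
i=29 'c': node 11→23 (via fail)
i=30 'b': node 23→16 (via fail)
i=31 'a': node 16→2 (via fail)  emit P1@[31:31]
i=32 'c': node 2→3
i=33 'c': node 3→4
i=34 'b': node 4→5  emit P0@[30:34],P7@[31:34]
i=35 'a': node 5→2 (via fail)  emit P1@[35:35]
i=36 'b': node 2→9 (via fail)  emit P3@[35:36]
i=37 'a': node 9→2 (via fail)  emit P1@[37:37]
i=38 'a': node 2→7  emit P1@[38:38]
i=39 'b': node 7→8  emit P2@[36:39],P3@[38:39]
i=40 'b': node 8→1 (via fail)
i=41 'a': node 1→2  emit P1@[41:41]
i=42 'c': node 2→3
i=43 'c': node 3→4
i=44 'b': node 4→5  emit P0@[40:44],P7@[41:44]
i=45 'b': node 5→17 (via fail)
i=46 'b': node 17→1 (via fail)
i=47 'c': node 1→10
i=48 'a': node 10→11  emit P1@[48:48]
i=49 'a': node 11→20 (via fail)  emit P1@[49:49]
i=50 'c': node 20→21
i=51 'a': node 21→22  emit P1@[51:51],P6@[47:51]
i=52 'c': node 22→23 (via fail)

Matches: [[0,1],[3,7],[5,1],[6,3],[11,5],[14,5],[16,1],[17,3],[18,1],[19,1],[20,2],[20,3],[22,1],[25,0],[25,7],[27,5],[28,1],[31,1],[34,0],[34,7],[35,1],[36,3],[37,1],[38,1],[39,2],[39,3],[41,1],[44,0],[44,7],[48,1],[49,1],[51,1],[51,6]]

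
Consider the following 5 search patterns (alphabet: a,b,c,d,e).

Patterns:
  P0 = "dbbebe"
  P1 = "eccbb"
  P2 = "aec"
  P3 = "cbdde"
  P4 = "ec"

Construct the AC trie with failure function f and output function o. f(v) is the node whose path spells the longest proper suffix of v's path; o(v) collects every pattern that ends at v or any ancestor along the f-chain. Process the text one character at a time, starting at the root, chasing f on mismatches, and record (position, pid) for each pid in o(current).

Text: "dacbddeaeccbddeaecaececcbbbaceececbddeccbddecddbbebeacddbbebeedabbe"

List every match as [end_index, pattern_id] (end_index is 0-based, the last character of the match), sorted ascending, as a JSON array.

Construct AC machine:
Trie nodes:
  0='ε' goto a→12 c→15 d→1 e→7
  1='d' goto b→2
  2='db' goto b→3
  3='dbb' goto e→4
  4='dbbe' goto b→5
  5='dbbeb' goto e→6
  6='dbbebe' goto ·  [P0 ends]
  7='e' goto c→8
  8='ec' goto c→9  [P4 ends]
  9='ecc' goto b→10
  10='eccb' goto b→11
  11='eccbb' goto ·  [P1 ends]
  12='a' goto e→13
  13='ae' goto c→14
  14='aec' goto ·  [P2 ends]
  15='c' goto b→16
  16='cb' goto d→17
  17='cbd' goto d→18
  18='cbdd' goto e→19
  19='cbdde' goto ·  [P3 ends]

BFS fail/out derivation:
  n1('d'): parent n0 fail=0; on 'd' 0 → fail=0;  out ∅∪∅=∅
  n7('e'): parent n0 fail=0; on 'e' 0 → fail=0;  out ∅∪∅=∅
  n12('a'): parent n0 fail=0; on 'a' 0 → fail=0;  out ∅∪∅=∅
  n15('c'): parent n0 fail=0; on 'c' 0 → fail=0;  out ∅∪∅=∅
  n2('db'): parent n1 fail=0; on 'b' 0 → fail=0;  out ∅∪∅=∅
  n8('ec'): parent n7 fail=0; on 'c' 0 → fail=15;  out {4}∪∅={4}
  n13('ae'): parent n12 fail=0; on 'e' 0 → fail=7;  out ∅∪∅=∅
  n16('cb'): parent n15 fail=0; on 'b' 0 → fail=0;  out ∅∪∅=∅
  n3('dbb'): parent n2 fail=0; on 'b' 0 → fail=0;  out ∅∪∅=∅
  n9('ecc'): parent n8 fail=15; on 'c' 15→0 → fail=15;  out ∅∪∅=∅
  n14('aec'): parent n13 fail=7; on 'c' 7 → fail=8;  out {2}∪{4}={2,4}
  n17('cbd'): parent n16 fail=0; on 'd' 0 → fail=1;  out ∅∪∅=∅
  n4('dbbe'): parent n3 fail=0; on 'e' 0 → fail=7;  out ∅∪∅=∅
  n10('eccb'): parent n9 fail=15; on 'b' 15 → fail=16;  out ∅∪∅=∅
  n18('cbdd'): parent n17 fail=1; on 'd' 1→0 → fail=1;  out ∅∪∅=∅
  n5('dbbeb'): parent n4 fail=7; on 'b' 7→0 → fail=0;  out ∅∪∅=∅
  n11('eccbb'): parent n10 fail=16; on 'b' 16→0 → fail=0;  out {1}∪∅={1}
  n19('cbdde'): parent n18 fail=1; on 'e' 1→0 → fail=7;  out {3}∪∅={3}
  n6('dbbebe'): parent n5 fail=0; on 'e' 0 → fail=7;  out {0}∪∅={0}

Text stream:
i=0 'd': node 0→1
i=1 'a': node 1→12 ·f
i=2 'c': node 12→15 ·f
i=3 'b': node 15→16
i=4 'd': node 16→17
i=5 'd': node 17→18
i=6 'e': node 18→19  emit P3@[2:6]
i=7 'a': node 19→12 ·f
i=8 'e': node 12→13
i=9 'c': node 13→14  emit P2@[7:9],P4@[8:9]
i=10 'c': node 14→9 ·f
i=11 'b': node 9→10
i=12 'd': node 10→17 ·f
i=13 'd': node 17→18
i=14 'e': node 18→19  emit P3@[10:14]
i=15 'a': node 19→12 ·f
i=16 'e': node 12→13
i=17 'c': node 13→14  emit P2@[15:17],P4@[16:17]
i=18 'a': node 14→12 ·f
i=19 'e': node 12→13
i=20 'c': node 13→14  emit P2@[18:20],P4@[19:20]
i=21 'e': node 14→7 ·f
i=22 'c': node 7→8  emit P4@[21:22]
i=23 'c': node 8→9
i=24 'b': node 9→10
i=25 'b': node 10→11  emit P1@[21:25]
i=26 'b': node 11→0 ·f
i=27 'a': node 0→12
i=28 'c': node 12→15 ·f
i=29 'e': node 15→7 ·f
i=30 'e': node 7→7 ·f
i=31 'c': node 7→8  emit P4@[30:31]
i=32 'e': node 8→7 ·f
i=33 'c': node 7→8  emit P4@[32:33]
i=34 'b': node 8→16 ·f
i=35 'd': node 16→17
i=36 'd': node 17→18
i=37 'e': node 18→19  emit P3@[33:37]
i=38 'c': node 19→8 ·f  emit P4@[37:38]
i=39 'c': node 8→9
i=40 'b': node 9→10
i=41 'd': node 10→17 ·f
i=42 'd': node 17→18
i=43 'e': node 18→19  emit P3@[39:43]
i=44 'c': node 19→8 ·f  emit P4@[43:44]
i=45 'd': node 8→1 ·f
i=46 'd': node 1→1 ·f
i=47 'b': node 1→2
i=48 'b': node 2→3
i=49 'e': node 3→4
i=50 'b': node 4→5
i=51 'e': node 5→6  emit P0@[46:51]
i=52 'a': node 6→12 ·f
i=53 'c': node 12→15 ·f
i=54 'd': node 15→1 ·f
i=55 'd': node 1→1 ·f
i=56 'b': node 1→2
i=57 'b': node 2→3
i=58 'e': node 3→4
i=59 'b': node 4→5
i=60 'e': node 5→6  emit P0@[55:60]
i=61 'e': node 6→7 ·f
i=62 'd': node 7→1 ·f
i=63 'a': node 1→12 ·f
i=64 'b': node 12→0 ·f
i=65 'b': node 0→0
i=66 'e': node 0→7

Matches: [[6,3],[9,2],[9,4],[14,3],[17,2],[17,4],[20,2],[20,4],[22,4],[25,1],[31,4],[33,4],[37,3],[38,4],[43,3],[44,4],[51,0],[60,0]]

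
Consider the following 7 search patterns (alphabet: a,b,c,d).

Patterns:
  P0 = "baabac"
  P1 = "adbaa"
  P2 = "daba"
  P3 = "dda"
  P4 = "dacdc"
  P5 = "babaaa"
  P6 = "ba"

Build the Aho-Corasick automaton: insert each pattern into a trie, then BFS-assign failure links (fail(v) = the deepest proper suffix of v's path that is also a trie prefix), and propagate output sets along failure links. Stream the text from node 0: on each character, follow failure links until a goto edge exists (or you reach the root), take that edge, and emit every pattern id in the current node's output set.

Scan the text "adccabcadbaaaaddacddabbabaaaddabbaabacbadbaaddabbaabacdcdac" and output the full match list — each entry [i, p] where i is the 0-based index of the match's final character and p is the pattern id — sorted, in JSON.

Construct AC machine:
Trie nodes:
  n0 'ε': a→7 b→1 d→12
  n1 'b': a→2
  n2 'ba': a→3 b→21  ←P6
  n3 'baa': b→4
  n4 'baab': a→5
  n5 'baaba': c→6
  n6 'baabac': ·  ←P0
  n7 'a': d→8
  n8 'ad': b→9
  n9 'adb': a→10
  n10 'adba': a→11
  n11 'adbaa': ·  ←P1
  n12 'd': a→13 d→16
  n13 'da': b→14 c→18
  n14 'dab': a→15
  n15 'daba': ·  ←P2
  n16 'dd': a→17
  n17 'dda': ·  ←P3
  n18 'dac': d→19
  n19 'dacd': c→20
  n20 'dacdc': ·  ←P4
  n21 'bab': a→22
  n22 'baba': a→23
  n23 'babaa': a→24
  n24 'babaaa': ·  ←P5

BFS fail/out derivation:
  fail(1) 'b': from fail(0)=0 chase 'b': 0 ⇒ 0;  out=∅∪out(0)=∅
  fail(7) 'a': from fail(0)=0 chase 'a': 0 ⇒ 0;  out=∅∪out(0)=∅
  fail(12) 'd': from fail(0)=0 chase 'd': 0 ⇒ 0;  out=∅∪out(0)=∅
  fail(2) 'ba': from fail(1)=0 chase 'a': 0 ⇒ 7;  out={6}∪out(7)={6}
  fail(8) 'ad': from fail(7)=0 chase 'd': 0 ⇒ 12;  out=∅∪out(12)=∅
  fail(13) 'da': from fail(12)=0 chase 'a': 0 ⇒ 7;  out=∅∪out(7)=∅
  fail(16) 'dd': from fail(12)=0 chase 'd': 0 ⇒ 12;  out=∅∪out(12)=∅
  fail(3) 'baa': from fail(2)=7 chase 'a': 7→0 ⇒ 7;  out=∅∪out(7)=∅
  fail(9) 'adb': from fail(8)=12 chase 'b': 12→0 ⇒ 1;  out=∅∪out(1)=∅
  fail(14) 'dab': from fail(13)=7 chase 'b': 7→0 ⇒ 1;  out=∅∪out(1)=∅
  fail(17) 'dda': from fail(16)=12 chase 'a': 12 ⇒ 13;  out={3}∪out(13)={3}
  fail(18) 'dac': from fail(13)=7 chase 'c': 7→0 ⇒ 0;  out=∅∪out(0)=∅
  fail(21) 'bab': from fail(2)=7 chase 'b': 7→0 ⇒ 1;  out=∅∪out(1)=∅
  fail(4) 'baab': from fail(3)=7 chase 'b': 7→0 ⇒ 1;  out=∅∪out(1)=∅
  fail(10) 'adba': from fail(9)=1 chase 'a': 1 ⇒ 2;  out=∅∪out(2)={6}
  fail(15) 'daba': from fail(14)=1 chase 'a': 1 ⇒ 2;  out={2}∪out(2)={2,6}
  fail(19) 'dacd': from fail(18)=0 chase 'd': 0 ⇒ 12;  out=∅∪out(12)=∅
  fail(22) 'baba': from fail(21)=1 chase 'a': 1 ⇒ 2;  out=∅∪out(2)={6}
  fail(5) 'baaba': from fail(4)=1 chase 'a': 1 ⇒ 2;  out=∅∪out(2)={6}
  fail(11) 'adbaa': from fail(10)=2 chase 'a': 2 ⇒ 3;  out={1}∪out(3)={1}
  fail(20) 'dacdc': from fail(19)=12 chase 'c': 12→0 ⇒ 0;  out={4}∪out(0)={4}
  fail(23) 'babaa': from fail(22)=2 chase 'a': 2 ⇒ 3;  out=∅∪out(3)=∅
  fail(6) 'baabac': from fail(5)=2 chase 'c': 2→7→0 ⇒ 0;  out={0}∪out(0)={0}
  fail(24) 'babaaa': from fail(23)=3 chase 'a': 3→7→0 ⇒ 7;  out={5}∪out(7)={5}

Run:
[0] read 'a'  n0⇒n7
[1] read 'd'  n7⇒n8
[2] read 'c'  n8⇒n0 (fail-walked)
[3] read 'c'  n0⇒n0
[4] read 'a'  n0⇒n7
[5] read 'b'  n7⇒n1 (fail-walked)
[6] read 'c'  n1⇒n0 (fail-walked)
[7] read 'a'  n0⇒n7
[8] read 'd'  n7⇒n8
[9] read 'b'  n8⇒n9
[10] read 'a'  n9⇒n10  → match P6@[9:10]
[11] read 'a'  n10⇒n11  → match P1@[7:11]
[12] read 'a'  n11⇒n7 (fail-walked)
[13] read 'a'  n7⇒n7 (fail-walked)
[14] read 'd'  n7⇒n8
[15] read 'd'  n8⇒n16 (fail-walked)
[16] read 'a'  n16⇒n17  → match P3@[14:16]
[17] read 'c'  n17⇒n18 (fail-walked)
[18] read 'd'  n18⇒n19
[19] read 'd'  n19⇒n16 (fail-walked)
[20] read 'a'  n16⇒n17  → match P3@[18:20]
[21] read 'b'  n17⇒n14 (fail-walked)
[22] read 'b'  n14⇒n1 (fail-walked)
[23] read 'a'  n1⇒n2  → match P6@[22:23]
[24] read 'b'  n2⇒n21
[25] read 'a'  n21⇒n22  → match P6@[24:25]
[26] read 'a'  n22⇒n23
[27] read 'a'  n23⇒n24  → match P5@[22:27]
[28] read 'd'  n24⇒n8 (fail-walked)
[29] read 'd'  n8⇒n16 (fail-walked)
[30] read 'a'  n16⇒n17  → match P3@[28:30]
[31] read 'b'  n17⇒n14 (fail-walked)
[32] read 'b'  n14⇒n1 (fail-walked)
[33] read 'a'  n1⇒n2  → match P6@[32:33]
[34] read 'a'  n2⇒n3
[35] read 'b'  n3⇒n4
[36] read 'a'  n4⇒n5  → match P6@[35:36]
[37] read 'c'  n5⇒n6  → match P0@[32:37]
[38] read 'b'  n6⇒n1 (fail-walked)
[39] read 'a'  n1⇒n2  → match P6@[38:39]
[40] read 'd'  n2⇒n8 (fail-walked)
[41] read 'b'  n8⇒n9
[42] read 'a'  n9⇒n10  → match P6@[41:42]
[43] read 'a'  n10⇒n11  → match P1@[39:43]
[44] read 'd'  n11⇒n8 (fail-walked)
[45] read 'd'  n8⇒n16 (fail-walked)
[46] read 'a'  n16⇒n17  → match P3@[44:46]
[47] read 'b'  n17⇒n14 (fail-walked)
[48] read 'b'  n14⇒n1 (fail-walked)
[49] read 'a'  n1⇒n2  → match P6@[48:49]
[50] read 'a'  n2⇒n3
[51] read 'b'  n3⇒n4
[52] read 'a'  n4⇒n5  → match P6@[51:52]
[53] read 'c'  n5⇒n6  → match P0@[48:53]
[54] read 'd'  n6⇒n12 (fail-walked)
[55] read 'c'  n12⇒n0 (fail-walked)
[56] read 'd'  n0⇒n12
[57] read 'a'  n12⇒n13
[58] read 'c'  n13⇒n18

All matches (sorted): [[10,6],[11,1],[16,3],[20,3],[23,6],[25,6],[27,5],[30,3],[33,6],[36,6],[37,0],[39,6],[42,6],[43,1],[46,3],[49,6],[52,6],[53,0]]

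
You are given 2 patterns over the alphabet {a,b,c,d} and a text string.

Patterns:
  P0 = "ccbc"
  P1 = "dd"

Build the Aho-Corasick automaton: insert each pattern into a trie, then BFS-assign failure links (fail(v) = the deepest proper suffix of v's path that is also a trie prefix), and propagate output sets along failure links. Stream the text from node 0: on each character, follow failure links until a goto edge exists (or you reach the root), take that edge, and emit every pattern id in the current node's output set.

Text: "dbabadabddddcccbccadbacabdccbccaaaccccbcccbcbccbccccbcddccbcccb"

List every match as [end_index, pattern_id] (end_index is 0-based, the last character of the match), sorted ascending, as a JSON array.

Build:
Trie (insert patterns):
  0='ε' goto c→1 d→5
  1='c' goto c→2
  2='cc' goto b→3
  3='ccb' goto c→4
  4='ccbc' goto ·  ←P0
  5='d' goto d→6
  6='dd' goto ·  ←P1

BFS fail/out derivation:
  fail(1) 'c': from fail(0)=0 chase 'c': 0 ⇒ 0;  out=∅∪out(0)=∅
  fail(5) 'd': from fail(0)=0 chase 'd': 0 ⇒ 0;  out=∅∪out(0)=∅
  fail(2) 'cc': from fail(1)=0 chase 'c': 0 ⇒ 1;  out=∅∪out(1)=∅
  fail(6) 'dd': from fail(5)=0 chase 'd': 0 ⇒ 5;  out={1}∪out(5)={1}
  fail(3) 'ccb': from fail(2)=1 chase 'b': 1→0 ⇒ 0;  out=∅∪out(0)=∅
  fail(4) 'ccbc': from fail(3)=0 chase 'c': 0 ⇒ 1;  out={0}∪out(1)={0}

Run:
i=0 'd': node 0→5
i=1 'b': node 5→0 ·f
i=2 'a': node 0→0
i=3 'b': node 0→0
i=4 'a': node 0→0
i=5 'd': node 0→5
i=6 'a': node 5→0 ·f
i=7 'b': node 0→0
i=8 'd': node 0→5
i=9 'd': node 5→6  ** P1@[8:9]
i=10 'd': node 6→6 ·f  ** P1@[9:10]
i=11 'd': node 6→6 ·f  ** P1@[10:11]
i=12 'c': node 6→1 ·f
i=13 'c': node 1→2
i=14 'c': node 2→2 ·f
i=15 'b': node 2→3
i=16 'c': node 3→4  ** P0@[13:16]
i=17 'c': node 4→2 ·f
i=18 'a': node 2→0 ·f
i=19 'd': node 0→5
i=20 'b': node 5→0 ·f
i=21 'a': node 0→0
i=22 'c': node 0→1
i=23 'a': node 1→0 ·f
i=24 'b': node 0→0
i=25 'd': node 0→5
i=26 'c': node 5→1 ·f
i=27 'c': node 1→2
i=28 'b': node 2→3
i=29 'c': node 3→4  ** P0@[26:29]
i=30 'c': node 4→2 ·f
i=31 'a': node 2→0 ·f
i=32 'a': node 0→0
i=33 'a': node 0→0
i=34 'c': node 0→1
i=35 'c': node 1→2
i=36 'c': node 2→2 ·f
i=37 'c': node 2→2 ·f
i=38 'b': node 2→3
i=39 'c': node 3→4  ** P0@[36:39]
i=40 'c': node 4→2 ·f
i=41 'c': node 2→2 ·f
i=42 'b': node 2→3
i=43 'c': node 3→4  ** P0@[40:43]
i=44 'b': node 4→0 ·f
i=45 'c': node 0→1
i=46 'c': node 1→2
i=47 'b': node 2→3
i=48 'c': node 3→4  ** P0@[45:48]
i=49 'c': node 4→2 ·f
i=50 'c': node 2→2 ·f
i=51 'c': node 2→2 ·f
i=52 'b': node 2→3
i=53 'c': node 3→4  ** P0@[50:53]
i=54 'd': node 4→5 ·f
i=55 'd': node 5→6  ** P1@[54:55]
i=56 'c': node 6→1 ·f
i=57 'c': node 1→2
i=58 'b': node 2→3
i=59 'c': node 3→4  ** P0@[56:59]
i=60 'c': node 4→2 ·f
i=61 'c': node 2→2 ·f
i=62 'b': node 2→3

Result: [[9,1],[10,1],[11,1],[16,0],[29,0],[39,0],[43,0],[48,0],[53,0],[55,1],[59,0]]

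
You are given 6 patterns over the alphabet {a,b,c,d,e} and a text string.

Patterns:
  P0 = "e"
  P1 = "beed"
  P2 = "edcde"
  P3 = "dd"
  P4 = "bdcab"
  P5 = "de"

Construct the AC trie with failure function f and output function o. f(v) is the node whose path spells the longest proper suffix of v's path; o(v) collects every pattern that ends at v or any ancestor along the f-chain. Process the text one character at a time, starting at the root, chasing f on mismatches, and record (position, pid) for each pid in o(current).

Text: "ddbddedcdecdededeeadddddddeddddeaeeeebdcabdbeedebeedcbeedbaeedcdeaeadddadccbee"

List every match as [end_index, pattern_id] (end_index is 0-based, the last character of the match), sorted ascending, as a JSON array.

Build:
Trie (insert patterns):
  n0 'ε': b→2 d→10 e→1
  n1 'e': d→6  ←P0
  n2 'b': d→12 e→3
  n3 'be': e→4
  n4 'bee': d→5
  n5 'beed': ·  ←P1
  n6 'ed': c→7
  n7 'edc': d→8
  n8 'edcd': e→9
  n9 'edcde': ·  ←P2
  n10 'd': d→11 e→16
  n11 'dd': ·  ←P3
  n12 'bd': c→13
  n13 'bdc': a→14
  n14 'bdca': b→15
  n15 'bdcab': ·  ←P4
  n16 'de': ·  ←P5

Failure links (BFS by depth):
  n1('e'): parent n0 fail=0; on 'e' 0 → fail=0;  out {0}∪∅={0}
  n2('b'): parent n0 fail=0; on 'b' 0 → fail=0;  out ∅∪∅=∅
  n10('d'): parent n0 fail=0; on 'd' 0 → fail=0;  out ∅∪∅=∅
  n3('be'): parent n2 fail=0; on 'e' 0 → fail=1;  out ∅∪{0}={0}
  n6('ed'): parent n1 fail=0; on 'd' 0 → fail=10;  out ∅∪∅=∅
  n11('dd'): parent n10 fail=0; on 'd' 0 → fail=10;  out {3}∪∅={3}
  n12('bd'): parent n2 fail=0; on 'd' 0 → fail=10;  out ∅∪∅=∅
  n16('de'): parent n10 fail=0; on 'e' 0 → fail=1;  out {5}∪{0}={0,5}
  n4('bee'): parent n3 fail=1; on 'e' 1→0 → fail=1;  out ∅∪{0}={0}
  n7('edc'): parent n6 fail=10; on 'c' 10→0 → fail=0;  out ∅∪∅=∅
  n13('bdc'): parent n12 fail=10; on 'c' 10→0 → fail=0;  out ∅∪∅=∅
  n5('beed'): parent n4 fail=1; on 'd' 1 → fail=6;  out {1}∪∅={1}
  n8('edcd'): parent n7 fail=0; on 'd' 0 → fail=10;  out ∅∪∅=∅
  n14('bdca'): parent n13 fail=0; on 'a' 0 → fail=0;  out ∅∪∅=∅
  n9('edcde'): parent n8 fail=10; on 'e' 10 → fail=16;  out {2}∪{0,5}={0,2,5}
  n15('bdcab'): parent n14 fail=0; on 'b' 0 → fail=2;  out {4}∪∅={4}

Scan:
[0] read 'd'  n0⇒n10
[1] read 'd'  n10⇒n11  → match P3@[0:1]
[2] read 'b'  n11⇒n2 ·f
[3] read 'd'  n2⇒n12
[4] read 'd'  n12⇒n11 ·f  → match P3@[3:4]
[5] read 'e'  n11⇒n16 ·f  → match P0@[5:5],P5@[4:5]
[6] read 'd'  n16⇒n6 ·f
[7] read 'c'  n6⇒n7
[8] read 'd'  n7⇒n8
[9] read 'e'  n8⇒n9  → match P0@[9:9],P2@[5:9],P5@[8:9]
[10] read 'c'  n9⇒n0 ·f
[11] read 'd'  n0⇒n10
[12] read 'e'  n10⇒n16  → match P0@[12:12],P5@[11:12]
[13] read 'd'  n16⇒n6 ·f
[14] read 'e'  n6⇒n16 ·f  → match P0@[14:14],P5@[13:14]
[15] read 'd'  n16⇒n6 ·f
[16] read 'e'  n6⇒n16 ·f  → match P0@[16:16],P5@[15:16]
[17] read 'e'  n16⇒n1 ·f  → match P0@[17:17]
[18] read 'a'  n1⇒n0 ·f
[19] read 'd'  n0⇒n10
[20] read 'd'  n10⇒n11  → match P3@[19:20]
[21] read 'd'  n11⇒n11 ·f  → match P3@[20:21]
[22] read 'd'  n11⇒n11 ·f  → match P3@[21:22]
[23] read 'd'  n11⇒n11 ·f  → match P3@[22:23]
[24] read 'd'  n11⇒n11 ·f  → match P3@[23:24]
[25] read 'd'  n11⇒n11 ·f  → match P3@[24:25]
[26] read 'e'  n11⇒n16 ·f  → match P0@[26:26],P5@[25:26]
[27] read 'd'  n16⇒n6 ·f
[28] read 'd'  n6⇒n11 ·f  → match P3@[27:28]
[29] read 'd'  n11⇒n11 ·f  → match P3@[28:29]
[30] read 'd'  n11⇒n11 ·f  → match P3@[29:30]
[31] read 'e'  n11⇒n16 ·f  → match P0@[31:31],P5@[30:31]
[32] read 'a'  n16⇒n0 ·f
[33] read 'e'  n0⇒n1  → match P0@[33:33]
[34] read 'e'  n1⇒n1 ·f  → match P0@[34:34]
[35] read 'e'  n1⇒n1 ·f  → match P0@[35:35]
[36] read 'e'  n1⇒n1 ·f  → match P0@[36:36]
[37] read 'b'  n1⇒n2 ·f
[38] read 'd'  n2⇒n12
[39] read 'c'  n12⇒n13
[40] read 'a'  n13⇒n14
[41] read 'b'  n14⇒n15  → match P4@[37:41]
[42] read 'd'  n15⇒n12 ·f
[43] read 'b'  n12⇒n2 ·f
[44] read 'e'  n2⇒n3  → match P0@[44:44]
[45] read 'e'  n3⇒n4  → match P0@[45:45]
[46] read 'd'  n4⇒n5  → match P1@[43:46]
[47] read 'e'  n5⇒n16 ·f  → match P0@[47:47],P5@[46:47]
[48] read 'b'  n16⇒n2 ·f
[49] read 'e'  n2⇒n3  → match P0@[49:49]
[50] read 'e'  n3⇒n4  → match P0@[50:50]
[51] read 'd'  n4⇒n5  → match P1@[48:51]
[52] read 'c'  n5⇒n7 ·f
[53] read 'b'  n7⇒n2 ·f
[54] read 'e'  n2⇒n3  → match P0@[54:54]
[55] read 'e'  n3⇒n4  → match P0@[55:55]
[56] read 'd'  n4⇒n5  → match P1@[53:56]
[57] read 'b'  n5⇒n2 ·f
[58] read 'a'  n2⇒n0 ·f
[59] read 'e'  n0⇒n1  → match P0@[59:59]
[60] read 'e'  n1⇒n1 ·f  → match P0@[60:60]
[61] read 'd'  n1⇒n6
[62] read 'c'  n6⇒n7
[63] read 'd'  n7⇒n8
[64] read 'e'  n8⇒n9  → match P0@[64:64],P2@[60:64],P5@[63:64]
[65] read 'a'  n9⇒n0 ·f
[66] read 'e'  n0⇒n1  → match P0@[66:66]
[67] read 'a'  n1⇒n0 ·f
[68] read 'd'  n0⇒n10
[69] read 'd'  n10⇒n11  → match P3@[68:69]
[70] read 'd'  n11⇒n11 ·f  → match P3@[69:70]
[71] read 'a'  n11⇒n0 ·f
[72] read 'd'  n0⇒n10
[73] read 'c'  n10⇒n0 ·f
[74] read 'c'  n0⇒n0
[75] read 'b'  n0⇒n2
[76] read 'e'  n2⇒n3  → match P0@[76:76]
[77] read 'e'  n3⇒n4  → match P0@[77:77]

All matches (sorted): [[1,3],[4,3],[5,0],[5,5],[9,0],[9,2],[9,5],[12,0],[12,5],[14,0],[14,5],[16,0],[16,5],[17,0],[20,3],[21,3],[22,3],[23,3],[24,3],[25,3],[26,0],[26,5],[28,3],[29,3],[30,3],[31,0],[31,5],[33,0],[34,0],[35,0],[36,0],[41,4],[44,0],[45,0],[46,1],[47,0],[47,5],[49,0],[50,0],[51,1],[54,0],[55,0],[56,1],[59,0],[60,0],[64,0],[64,2],[64,5],[66,0],[69,3],[70,3],[76,0],[77,0]]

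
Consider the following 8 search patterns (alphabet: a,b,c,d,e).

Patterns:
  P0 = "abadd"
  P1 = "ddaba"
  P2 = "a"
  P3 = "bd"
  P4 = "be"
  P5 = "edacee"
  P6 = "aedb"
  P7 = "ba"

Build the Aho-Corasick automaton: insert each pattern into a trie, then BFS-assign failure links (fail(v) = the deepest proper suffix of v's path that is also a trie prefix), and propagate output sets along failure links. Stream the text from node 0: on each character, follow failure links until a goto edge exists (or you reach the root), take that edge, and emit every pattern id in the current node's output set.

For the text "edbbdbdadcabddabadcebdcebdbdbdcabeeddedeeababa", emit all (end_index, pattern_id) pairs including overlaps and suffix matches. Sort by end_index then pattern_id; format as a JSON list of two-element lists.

Construct AC machine:
Trie (insert patterns):
  n0 'ε': a→1 b→11 d→6 e→14
  n1 'a': b→2 e→20  [P2 ends]
  n2 'ab': a→3
  n3 'aba': d→4
  n4 'abad': d→5
  n5 'abadd': ·  [P0 ends]
  n6 'd': d→7
  n7 'dd': a→8
  n8 'dda': b→9
  n9 'ddab': a→10
  n10 'ddaba': ·  [P1 ends]
  n11 'b': a→23 d→12 e→13
  n12 'bd': ·  [P3 ends]
  n13 'be': ·  [P4 ends]
  n14 'e': d→15
  n15 'ed': a→16
  n16 'eda': c→17
  n17 'edac': e→18
  n18 'edace': e→19
  n19 'edacee': ·  [P5 ends]
  n20 'ae': d→21
  n21 'aed': b→22
  n22 'aedb': ·  [P6 ends]
  n23 'ba': ·  [P7 ends]

BFS fail/out derivation:
  fail(1) 'a': from fail(0)=0 chase 'a': 0 ⇒ 0;  out={2}∪out(0)={2}
  fail(6) 'd': from fail(0)=0 chase 'd': 0 ⇒ 0;  out=∅∪out(0)=∅
  fail(11) 'b': from fail(0)=0 chase 'b': 0 ⇒ 0;  out=∅∪out(0)=∅
  fail(14) 'e': from fail(0)=0 chase 'e': 0 ⇒ 0;  out=∅∪out(0)=∅
  fail(2) 'ab': from fail(1)=0 chase 'b': 0 ⇒ 11;  out=∅∪out(11)=∅
  fail(7) 'dd': from fail(6)=0 chase 'd': 0 ⇒ 6;  out=∅∪out(6)=∅
  fail(12) 'bd': from fail(11)=0 chase 'd': 0 ⇒ 6;  out={3}∪out(6)={3}
  fail(13) 'be': from fail(11)=0 chase 'e': 0 ⇒ 14;  out={4}∪out(14)={4}
  fail(15) 'ed': from fail(14)=0 chase 'd': 0 ⇒ 6;  out=∅∪out(6)=∅
  fail(20) 'ae': from fail(1)=0 chase 'e': 0 ⇒ 14;  out=∅∪out(14)=∅
  fail(23) 'ba': from fail(11)=0 chase 'a': 0 ⇒ 1;  out={7}∪out(1)={2,7}
  fail(3) 'aba': from fail(2)=11 chase 'a': 11 ⇒ 23;  out=∅∪out(23)={2,7}
  fail(8) 'dda': from fail(7)=6 chase 'a': 6→0 ⇒ 1;  out=∅∪out(1)={2}
  fail(16) 'eda': from fail(15)=6 chase 'a': 6→0 ⇒ 1;  out=∅∪out(1)={2}
  fail(21) 'aed': from fail(20)=14 chase 'd': 14 ⇒ 15;  out=∅∪out(15)=∅
  fail(4) 'abad': from fail(3)=23 chase 'd': 23→1→0 ⇒ 6;  out=∅∪out(6)=∅
  fail(9) 'ddab': from fail(8)=1 chase 'b': 1 ⇒ 2;  out=∅∪out(2)=∅
  fail(17) 'edac': from fail(16)=1 chase 'c': 1→0 ⇒ 0;  out=∅∪out(0)=∅
  fail(22) 'aedb': from fail(21)=15 chase 'b': 15→6→0 ⇒ 11;  out={6}∪out(11)={6}
  fail(5) 'abadd': from fail(4)=6 chase 'd': 6 ⇒ 7;  out={0}∪out(7)={0}
  fail(10) 'ddaba': from fail(9)=2 chase 'a': 2 ⇒ 3;  out={1}∪out(3)={1,2,7}
  fail(18) 'edace': from fail(17)=0 chase 'e': 0 ⇒ 14;  out=∅∪out(14)=∅
  fail(19) 'edacee': from fail(18)=14 chase 'e': 14→0 ⇒ 14;  out={5}∪out(14)={5}

Text stream:
pos 0 'e': at 14
pos 1 'd': at 15
pos 2 'b': at 11 (via fail)
pos 3 'b': at 11 (via fail)
pos 4 'd': at 12  emit P3@[3:4]
pos 5 'b': at 11 (via fail)
pos 6 'd': at 12  emit P3@[5:6]
pos 7 'a': at 1 (via fail)  emit P2@[7:7]
pos 8 'd': at 6 (via fail)
pos 9 'c': at 0 (via fail)
pos 10 'a': at 1  emit P2@[10:10]
pos 11 'b': at 2
pos 12 'd': at 12 (via fail)  emit P3@[11:12]
pos 13 'd': at 7 (via fail)
pos 14 'a': at 8  emit P2@[14:14]
pos 15 'b': at 9
pos 16 'a': at 10  emit P1@[12:16],P2@[16:16],P7@[15:16]
pos 17 'd': at 4 (via fail)
pos 18 'c': at 0 (via fail)
pos 19 'e': at 14
pos 20 'b': at 11 (via fail)
pos 21 'd': at 12  emit P3@[20:21]
pos 22 'c': at 0 (via fail)
pos 23 'e': at 14
pos 24 'b': at 11 (via fail)
pos 25 'd': at 12  emit P3@[24:25]
pos 26 'b': at 11 (via fail)
pos 27 'd': at 12  emit P3@[26:27]
pos 28 'b': at 11 (via fail)
pos 29 'd': at 12  emit P3@[28:29]
pos 30 'c': at 0 (via fail)
pos 31 'a': at 1  emit P2@[31:31]
pos 32 'b': at 2
pos 33 'e': at 13 (via fail)  emit P4@[32:33]
pos 34 'e': at 14 (via fail)
pos 35 'd': at 15
pos 36 'd': at 7 (via fail)
pos 37 'e': at 14 (via fail)
pos 38 'd': at 15
pos 39 'e': at 14 (via fail)
pos 40 'e': at 14 (via fail)
pos 41 'a': at 1 (via fail)  emit P2@[41:41]
pos 42 'b': at 2
pos 43 'a': at 3  emit P2@[43:43],P7@[42:43]
pos 44 'b': at 2 (via fail)
pos 45 'a': at 3  emit P2@[45:45],P7@[44:45]

Result: [[4,3],[6,3],[7,2],[10,2],[12,3],[14,2],[16,1],[16,2],[16,7],[21,3],[25,3],[27,3],[29,3],[31,2],[33,4],[41,2],[43,2],[43,7],[45,2],[45,7]]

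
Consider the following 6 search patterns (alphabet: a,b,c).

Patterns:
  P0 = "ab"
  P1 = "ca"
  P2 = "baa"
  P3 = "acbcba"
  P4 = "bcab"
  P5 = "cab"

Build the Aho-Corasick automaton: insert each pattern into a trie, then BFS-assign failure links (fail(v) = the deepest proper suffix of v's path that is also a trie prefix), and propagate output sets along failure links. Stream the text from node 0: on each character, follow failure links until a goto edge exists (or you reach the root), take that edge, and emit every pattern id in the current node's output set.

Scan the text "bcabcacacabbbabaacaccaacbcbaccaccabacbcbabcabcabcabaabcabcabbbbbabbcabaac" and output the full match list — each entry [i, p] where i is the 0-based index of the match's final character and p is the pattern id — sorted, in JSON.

Build automaton:
Trie (insert patterns):
  n0 'ε': a→1 b→5 c→3
  n1 'a': b→2 c→8
  n2 'ab': ·  [P0 ends]
  n3 'c': a→4
  n4 'ca': b→16  [P1 ends]
  n5 'b': a→6 c→13
  n6 'ba': a→7
  n7 'baa': ·  [P2 ends]
  n8 'ac': b→9
  n9 'acb': c→10
  n10 'acbc': b→11
  n11 'acbcb': a→12
  n12 'acbcba': ·  [P3 ends]
  n13 'bc': a→14
  n14 'bca': b→15
  n15 'bcab': ·  [P4 ends]
  n16 'cab': ·  [P5 ends]

BFS fail/out derivation:
  n1('a'): parent n0 fail=0; on 'a' 0 → fail=0;  out ∅∪∅=∅
  n3('c'): parent n0 fail=0; on 'c' 0 → fail=0;  out ∅∪∅=∅
  n5('b'): parent n0 fail=0; on 'b' 0 → fail=0;  out ∅∪∅=∅
  n2('ab'): parent n1 fail=0; on 'b' 0 → fail=5;  out {0}∪∅={0}
  n4('ca'): parent n3 fail=0; on 'a' 0 → fail=1;  out {1}∪∅={1}
  n6('ba'): parent n5 fail=0; on 'a' 0 → fail=1;  out ∅∪∅=∅
  n8('ac'): parent n1 fail=0; on 'c' 0 → fail=3;  out ∅∪∅=∅
  n13('bc'): parent n5 fail=0; on 'c' 0 → fail=3;  out ∅∪∅=∅
  n7('baa'): parent n6 fail=1; on 'a' 1→0 → fail=1;  out {2}∪∅={2}
  n9('acb'): parent n8 fail=3; on 'b' 3→0 → fail=5;  out ∅∪∅=∅
  n14('bca'): parent n13 fail=3; on 'a' 3 → fail=4;  out ∅∪{1}={1}
  n16('cab'): parent n4 fail=1; on 'b' 1 → fail=2;  out {5}∪{0}={0,5}
  n10('acbc'): parent n9 fail=5; on 'c' 5 → fail=13;  out ∅∪∅=∅
  n15('bcab'): parent n14 fail=4; on 'b' 4 → fail=16;  out {4}∪{0,5}={0,4,5}
  n11('acbcb'): parent n10 fail=13; on 'b' 13→3→0 → fail=5;  out ∅∪∅=∅
  n12('acbcba'): parent n11 fail=5; on 'a' 5 → fail=6;  out {3}∪∅={3}

Run:
[0] read 'b'  n0⇒n5
[1] read 'c'  n5⇒n13
[2] read 'a'  n13⇒n14  emit P1@[1:2]
[3] read 'b'  n14⇒n15  emit P0@[2:3],P4@[0:3],P5@[1:3]
[4] read 'c'  n15⇒n13 (via fail)
[5] read 'a'  n13⇒n14  emit P1@[4:5]
[6] read 'c'  n14⇒n8 (via fail)
[7] read 'a'  n8⇒n4 (via fail)  emit P1@[6:7]
[8] read 'c'  n4⇒n8 (via fail)
[9] read 'a'  n8⇒n4 (via fail)  emit P1@[8:9]
[10] read 'b'  n4⇒n16  emit P0@[9:10],P5@[8:10]
[11] read 'b'  n16⇒n5 (via fail)
[12] read 'b'  n5⇒n5 (via fail)
[13] read 'a'  n5⇒n6
[14] read 'b'  n6⇒n2 (via fail)  emit P0@[13:14]
[15] read 'a'  n2⇒n6 (via fail)
[16] read 'a'  n6⇒n7  emit P2@[14:16]
[17] read 'c'  n7⇒n8 (via fail)
[18] read 'a'  n8⇒n4 (via fail)  emit P1@[17:18]
[19] read 'c'  n4⇒n8 (via fail)
[20] read 'c'  n8⇒n3 (via fail)
[21] read 'a'  n3⇒n4  emit P1@[20:21]
[22] read 'a'  n4⇒n1 (via fail)
[23] read 'c'  n1⇒n8
[24] read 'b'  n8⇒n9
[25] read 'c'  n9⇒n10
[26] read 'b'  n10⇒n11
[27] read 'a'  n11⇒n12  emit P3@[22:27]
[28] read 'c'  n12⇒n8 (via fail)
[29] read 'c'  n8⇒n3 (via fail)
[30] read 'a'  n3⇒n4  emit P1@[29:30]
[31] read 'c'  n4⇒n8 (via fail)
[32] read 'c'  n8⇒n3 (via fail)
[33] read 'a'  n3⇒n4  emit P1@[32:33]
[34] read 'b'  n4⇒n16  emit P0@[33:34],P5@[32:34]
[35] read 'a'  n16⇒n6 (via fail)
[36] read 'c'  n6⇒n8 (via fail)
[37] read 'b'  n8⇒n9
[38] read 'c'  n9⇒n10
[39] read 'b'  n10⇒n11
[40] read 'a'  n11⇒n12  emit P3@[35:40]
[41] read 'b'  n12⇒n2 (via fail)  emit P0@[40:41]
[42] read 'c'  n2⇒n13 (via fail)
[43] read 'a'  n13⇒n14  emit P1@[42:43]
[44] read 'b'  n14⇒n15  emit P0@[43:44],P4@[41:44],P5@[42:44]
[45] read 'c'  n15⇒n13 (via fail)
[46] read 'a'  n13⇒n14  emit P1@[45:46]
[47] read 'b'  n14⇒n15  emit P0@[46:47],P4@[44:47],P5@[45:47]
[48] read 'c'  n15⇒n13 (via fail)
[49] read 'a'  n13⇒n14  emit P1@[48:49]
[50] read 'b'  n14⇒n15  emit P0@[49:50],P4@[47:50],P5@[48:50]
[51] read 'a'  n15⇒n6 (via fail)
[52] read 'a'  n6⇒n7  emit P2@[50:52]
[53] read 'b'  n7⇒n2 (via fail)  emit P0@[52:53]
[54] read 'c'  n2⇒n13 (via fail)
[55] read 'a'  n13⇒n14  emit P1@[54:55]
[56] read 'b'  n14⇒n15  emit P0@[55:56],P4@[53:56],P5@[54:56]
[57] read 'c'  n15⇒n13 (via fail)
[58] read 'a'  n13⇒n14  emit P1@[57:58]
[59] read 'b'  n14⇒n15  emit P0@[58:59],P4@[56:59],P5@[57:59]
[60] read 'b'  n15⇒n5 (via fail)
[61] read 'b'  n5⇒n5 (via fail)
[62] read 'b'  n5⇒n5 (via fail)
[63] read 'b'  n5⇒n5 (via fail)
[64] read 'a'  n5⇒n6
[65] read 'b'  n6⇒n2 (via fail)  emit P0@[64:65]
[66] read 'b'  n2⇒n5 (via fail)
[67] read 'c'  n5⇒n13
[68] read 'a'  n13⇒n14  emit P1@[67:68]
[69] read 'b'  n14⇒n15  emit P0@[68:69],P4@[66:69],P5@[67:69]
[70] read 'a'  n15⇒n6 (via fail)
[71] read 'a'  n6⇒n7  emit P2@[69:71]
[72] read 'c'  n7⇒n8 (via fail)

All matches (sorted): [[2,1],[3,0],[3,4],[3,5],[5,1],[7,1],[9,1],[10,0],[10,5],[14,0],[16,2],[18,1],[21,1],[27,3],[30,1],[33,1],[34,0],[34,5],[40,3],[41,0],[43,1],[44,0],[44,4],[44,5],[46,1],[47,0],[47,4],[47,5],[49,1],[50,0],[50,4],[50,5],[52,2],[53,0],[55,1],[56,0],[56,4],[56,5],[58,1],[59,0],[59,4],[59,5],[65,0],[68,1],[69,0],[69,4],[69,5],[71,2]]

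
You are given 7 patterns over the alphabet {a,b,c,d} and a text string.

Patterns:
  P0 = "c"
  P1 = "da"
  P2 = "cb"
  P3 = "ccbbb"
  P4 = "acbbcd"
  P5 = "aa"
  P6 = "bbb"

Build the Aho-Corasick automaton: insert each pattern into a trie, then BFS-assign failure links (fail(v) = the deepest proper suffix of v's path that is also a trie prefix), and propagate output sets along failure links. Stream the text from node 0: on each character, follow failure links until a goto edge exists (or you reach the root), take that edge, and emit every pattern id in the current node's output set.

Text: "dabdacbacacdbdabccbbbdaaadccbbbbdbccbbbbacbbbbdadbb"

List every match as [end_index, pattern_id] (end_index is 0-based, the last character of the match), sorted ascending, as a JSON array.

Build automaton:
Trie nodes:
  0='ε' goto a→9 b→16 c→1 d→2
  1='c' goto b→4 c→5  [P0 ends]
  2='d' goto a→3
  3='da' goto ·  [P1 ends]
  4='cb' goto ·  [P2 ends]
  5='cc' goto b→6
  6='ccb' goto b→7
  7='ccbb' goto b→8
  8='ccbbb' goto ·  [P3 ends]
  9='a' goto a→15 c→10
  10='ac' goto b→11
  11='acb' goto b→12
  12='acbb' goto c→13
  13='acbbc' goto d→14
  14='acbbcd' goto ·  [P4 ends]
  15='aa' goto ·  [P5 ends]
  16='b' goto b→17
  17='bb' goto b→18
  18='bbb' goto ·  [P6 ends]

BFS fail/out derivation:
  fail(1) 'c': from fail(0)=0 chase 'c': 0 ⇒ 0;  out={0}∪out(0)={0}
  fail(2) 'd': from fail(0)=0 chase 'd': 0 ⇒ 0;  out=∅∪out(0)=∅
  fail(9) 'a': from fail(0)=0 chase 'a': 0 ⇒ 0;  out=∅∪out(0)=∅
  fail(16) 'b': from fail(0)=0 chase 'b': 0 ⇒ 0;  out=∅∪out(0)=∅
  fail(3) 'da': from fail(2)=0 chase 'a': 0 ⇒ 9;  out={1}∪out(9)={1}
  fail(4) 'cb': from fail(1)=0 chase 'b': 0 ⇒ 16;  out={2}∪out(16)={2}
  fail(5) 'cc': from fail(1)=0 chase 'c': 0 ⇒ 1;  out=∅∪out(1)={0}
  fail(10) 'ac': from fail(9)=0 chase 'c': 0 ⇒ 1;  out=∅∪out(1)={0}
  fail(15) 'aa': from fail(9)=0 chase 'a': 0 ⇒ 9;  out={5}∪out(9)={5}
  fail(17) 'bb': from fail(16)=0 chase 'b': 0 ⇒ 16;  out=∅∪out(16)=∅
  fail(6) 'ccb': from fail(5)=1 chase 'b': 1 ⇒ 4;  out=∅∪out(4)={2}
  fail(11) 'acb': from fail(10)=1 chase 'b': 1 ⇒ 4;  out=∅∪out(4)={2}
  fail(18) 'bbb': from fail(17)=16 chase 'b': 16 ⇒ 17;  out={6}∪out(17)={6}
  fail(7) 'ccbb': from fail(6)=4 chase 'b': 4→16 ⇒ 17;  out=∅∪out(17)=∅
  fail(12) 'acbb': from fail(11)=4 chase 'b': 4→16 ⇒ 17;  out=∅∪out(17)=∅
  fail(8) 'ccbbb': from fail(7)=17 chase 'b': 17 ⇒ 18;  out={3}∪out(18)={3,6}
  fail(13) 'acbbc': from fail(12)=17 chase 'c': 17→16→0 ⇒ 1;  out=∅∪out(1)={0}
  fail(14) 'acbbcd': from fail(13)=1 chase 'd': 1→0 ⇒ 2;  out={4}∪out(2)={4}

Run:
i=0 'd': node 0→2
i=1 'a': node 2→3  → match P1@[0:1]
i=2 'b': node 3→16 (via fail)
i=3 'd': node 16→2 (via fail)
i=4 'a': node 2→3  → match P1@[3:4]
i=5 'c': node 3→10 (via fail)  → match P0@[5:5]
i=6 'b': node 10→11  → match P2@[5:6]
i=7 'a': node 11→9 (via fail)
i=8 'c': node 9→10  → match P0@[8:8]
i=9 'a': node 10→9 (via fail)
i=10 'c': node 9→10  → match P0@[10:10]
i=11 'd': node 10→2 (via fail)
i=12 'b': node 2→16 (via fail)
i=13 'd': node 16→2 (via fail)
i=14 'a': node 2→3  → match P1@[13:14]
i=15 'b': node 3→16 (via fail)
i=16 'c': node 16→1 (via fail)  → match P0@[16:16]
i=17 'c': node 1→5  → match P0@[17:17]
i=18 'b': node 5→6  → match P2@[17:18]
i=19 'b': node 6→7
i=20 'b': node 7→8  → match P3@[16:20],P6@[18:20]
i=21 'd': node 8→2 (via fail)
i=22 'a': node 2→3  → match P1@[21:22]
i=23 'a': node 3→15 (via fail)  → match P5@[22:23]
i=24 'a': node 15→15 (via fail)  → match P5@[23:24]
i=25 'd': node 15→2 (via fail)
i=26 'c': node 2→1 (via fail)  → match P0@[26:26]
i=27 'c': node 1→5  → match P0@[27:27]
i=28 'b': node 5→6  → match P2@[27:28]
i=29 'b': node 6→7
i=30 'b': node 7→8  → match P3@[26:30],P6@[28:30]
i=31 'b': node 8→18 (via fail)  → match P6@[29:31]
i=32 'd': node 18→2 (via fail)
i=33 'b': node 2→16 (via fail)
i=34 'c': node 16→1 (via fail)  → match P0@[34:34]
i=35 'c': node 1→5  → match P0@[35:35]
i=36 'b': node 5→6  → match P2@[35:36]
i=37 'b': node 6→7
i=38 'b': node 7→8  → match P3@[34:38],P6@[36:38]
i=39 'b': node 8→18 (via fail)  → match P6@[37:39]
i=40 'a': node 18→9 (via fail)
i=41 'c': node 9→10  → match P0@[41:41]
i=42 'b': node 10→11  → match P2@[41:42]
i=43 'b': node 11→12
i=44 'b': node 12→18 (via fail)  → match P6@[42:44]
i=45 'b': node 18→18 (via fail)  → match P6@[43:45]
i=46 'd': node 18→2 (via fail)
i=47 'a': node 2→3  → match P1@[46:47]
i=48 'd': node 3→2 (via fail)
i=49 'b': node 2→16 (via fail)
i=50 'b': node 16→17

Result: [[1,1],[4,1],[5,0],[6,2],[8,0],[10,0],[14,1],[16,0],[17,0],[18,2],[20,3],[20,6],[22,1],[23,5],[24,5],[26,0],[27,0],[28,2],[30,3],[30,6],[31,6],[34,0],[35,0],[36,2],[38,3],[38,6],[39,6],[41,0],[42,2],[44,6],[45,6],[47,1]]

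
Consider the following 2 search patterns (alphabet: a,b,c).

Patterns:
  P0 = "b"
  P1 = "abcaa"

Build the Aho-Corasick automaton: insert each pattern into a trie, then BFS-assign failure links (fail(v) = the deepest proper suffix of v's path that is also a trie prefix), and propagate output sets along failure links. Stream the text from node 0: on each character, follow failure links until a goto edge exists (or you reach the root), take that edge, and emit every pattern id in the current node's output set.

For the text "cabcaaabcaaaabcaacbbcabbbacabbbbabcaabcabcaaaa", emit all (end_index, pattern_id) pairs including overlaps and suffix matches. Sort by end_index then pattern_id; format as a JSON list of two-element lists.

Construct AC machine:
Trie (insert patterns):
  n0 'ε': a→2 b→1
  n1 'b': ·  ←P0
  n2 'a': b→3
  n3 'ab': c→4
  n4 'abc': a→5
  n5 'abca': a→6
  n6 'abcaa': ·  ←P1

BFS fail/out derivation:
  fail(1) 'b': from fail(0)=0 chase 'b': 0 ⇒ 0;  out={0}∪out(0)={0}
  fail(2) 'a': from fail(0)=0 chase 'a': 0 ⇒ 0;  out=∅∪out(0)=∅
  fail(3) 'ab': from fail(2)=0 chase 'b': 0 ⇒ 1;  out=∅∪out(1)={0}
  fail(4) 'abc': from fail(3)=1 chase 'c': 1→0 ⇒ 0;  out=∅∪out(0)=∅
  fail(5) 'abca': from fail(4)=0 chase 'a': 0 ⇒ 2;  out=∅∪out(2)=∅
  fail(6) 'abcaa': from fail(5)=2 chase 'a': 2→0 ⇒ 2;  out={1}∪out(2)={1}

Run:
[0] read 'c'  n0⇒n0
[1] read 'a'  n0⇒n2
[2] read 'b'  n2⇒n3  → match P0@[2:2]
[3] read 'c'  n3⇒n4
[4] read 'a'  n4⇒n5
[5] read 'a'  n5⇒n6  → match P1@[1:5]
[6] read 'a'  n6⇒n2 ·f
[7] read 'b'  n2⇒n3  → match P0@[7:7]
[8] read 'c'  n3⇒n4
[9] read 'a'  n4⇒n5
[10] read 'a'  n5⇒n6  → match P1@[6:10]
[11] read 'a'  n6⇒n2 ·f
[12] read 'a'  n2⇒n2 ·f
[13] read 'b'  n2⇒n3  → match P0@[13:13]
[14] read 'c'  n3⇒n4
[15] read 'a'  n4⇒n5
[16] read 'a'  n5⇒n6  → match P1@[12:16]
[17] read 'c'  n6⇒n0 ·f
[18] read 'b'  n0⇒n1  → match P0@[18:18]
[19] read 'b'  n1⇒n1 ·f  → match P0@[19:19]
[20] read 'c'  n1⇒n0 ·f
[21] read 'a'  n0⇒n2
[22] read 'b'  n2⇒n3  → match P0@[22:22]
[23] read 'b'  n3⇒n1 ·f  → match P0@[23:23]
[24] read 'b'  n1⇒n1 ·f  → match P0@[24:24]
[25] read 'a'  n1⇒n2 ·f
[26] read 'c'  n2⇒n0 ·f
[27] read 'a'  n0⇒n2
[28] read 'b'  n2⇒n3  → match P0@[28:28]
[29] read 'b'  n3⇒n1 ·f  → match P0@[29:29]
[30] read 'b'  n1⇒n1 ·f  → match P0@[30:30]
[31] read 'b'  n1⇒n1 ·f  → match P0@[31:31]
[32] read 'a'  n1⇒n2 ·f
[33] read 'b'  n2⇒n3  → match P0@[33:33]
[34] read 'c'  n3⇒n4
[35] read 'a'  n4⇒n5
[36] read 'a'  n5⇒n6  → match P1@[32:36]
[37] read 'b'  n6⇒n3 ·f  → match P0@[37:37]
[38] read 'c'  n3⇒n4
[39] read 'a'  n4⇒n5
[40] read 'b'  n5⇒n3 ·f  → match P0@[40:40]
[41] read 'c'  n3⇒n4
[42] read 'a'  n4⇒n5
[43] read 'a'  n5⇒n6  → match P1@[39:43]
[44] read 'a'  n6⇒n2 ·f
[45] read 'a'  n2⇒n2 ·f

All matches (sorted): [[2,0],[5,1],[7,0],[10,1],[13,0],[16,1],[18,0],[19,0],[22,0],[23,0],[24,0],[28,0],[29,0],[30,0],[31,0],[33,0],[36,1],[37,0],[40,0],[43,1]]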